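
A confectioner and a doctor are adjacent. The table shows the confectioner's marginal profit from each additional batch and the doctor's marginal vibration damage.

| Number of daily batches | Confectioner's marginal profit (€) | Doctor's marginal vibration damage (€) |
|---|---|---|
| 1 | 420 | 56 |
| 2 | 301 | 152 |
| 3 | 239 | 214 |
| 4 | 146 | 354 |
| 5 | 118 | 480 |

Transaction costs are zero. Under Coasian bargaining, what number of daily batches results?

Bargaining reaches the level where marginal profit last exceeds marginal vibration damage.
That holds through level 3 (239 ≥ 214) but not at 4 (146 < 354).

3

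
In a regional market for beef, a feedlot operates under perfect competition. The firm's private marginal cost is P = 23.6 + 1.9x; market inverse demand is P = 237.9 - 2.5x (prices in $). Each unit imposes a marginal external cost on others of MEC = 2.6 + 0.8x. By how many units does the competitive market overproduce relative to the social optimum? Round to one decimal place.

8.0 units

Market equilibrium (private): 23.6 + 1.9x = 237.9 - 2.5x → x_m = 48.7045.
Social marginal cost = private MC + MEC = 26.2 + 2.7x.
Set SMC = demand: 26.2 + 2.7x = 237.9 - 2.5x → x* = 40.7115.
Gap = |48.7045 − 40.7115| = 7.9930.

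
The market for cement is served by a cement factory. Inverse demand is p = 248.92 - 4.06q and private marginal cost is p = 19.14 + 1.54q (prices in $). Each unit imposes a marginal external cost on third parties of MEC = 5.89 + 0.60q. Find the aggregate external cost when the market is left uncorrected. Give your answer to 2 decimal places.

$746.77

Market equilibrium (private): 19.14 + 1.54q = 248.92 - 4.06q → q_m = 41.0321.
Total external cost = ∫₀^{q_m} (5.89 + 0.60q) dq = 5.89×41.0321 + ½×0.60×41.0321² = 746.7690.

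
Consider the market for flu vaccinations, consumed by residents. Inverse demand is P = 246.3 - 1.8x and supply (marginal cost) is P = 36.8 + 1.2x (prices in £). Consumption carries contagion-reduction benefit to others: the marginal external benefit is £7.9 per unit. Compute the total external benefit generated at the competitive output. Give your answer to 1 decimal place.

£551.7

Market equilibrium (private): 36.8 + 1.2x = 246.3 - 1.8x → x_m = 69.8333.
Total external benefit = MEB × x_m = 7.9 × 69.8333 = 551.6831.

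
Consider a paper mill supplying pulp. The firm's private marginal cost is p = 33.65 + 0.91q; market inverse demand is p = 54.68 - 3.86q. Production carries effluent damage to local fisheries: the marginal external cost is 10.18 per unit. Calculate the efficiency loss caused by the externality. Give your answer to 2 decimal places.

DWL = 10.86

Market equilibrium (private): 33.65 + 0.91q = 54.68 - 3.86q → q_m = 4.4088.
Social marginal cost = private MC + MEC = 43.83 + 0.91q.
Set SMC = demand: 43.83 + 0.91q = 54.68 - 3.86q → q* = 2.2746.
Between q* and q_m the wedge SMC − demand runs linearly from 0 to MEC(q_m), so the loss is a triangle.
DWL = ½ × 2.1342 × 10.1800 = 10.8631.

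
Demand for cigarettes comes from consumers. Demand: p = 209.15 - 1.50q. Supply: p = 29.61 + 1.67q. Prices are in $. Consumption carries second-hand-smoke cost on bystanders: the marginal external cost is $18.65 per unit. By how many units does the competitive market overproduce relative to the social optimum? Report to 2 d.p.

Market equilibrium (private): 29.61 + 1.67q = 209.15 - 1.50q → q_m = 56.6372.
Social marginal benefit = demand − MEC = 190.50 - 1.50q.
Set SMB = MC: 190.50 - 1.50q = 29.61 + 1.67q → q* = 50.7539.
Gap = |56.6372 − 50.7539| = 5.8833.

5.88 units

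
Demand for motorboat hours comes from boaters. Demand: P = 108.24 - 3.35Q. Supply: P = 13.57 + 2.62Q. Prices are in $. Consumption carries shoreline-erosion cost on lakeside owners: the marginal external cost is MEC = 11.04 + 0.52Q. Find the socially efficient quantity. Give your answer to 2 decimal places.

Social marginal benefit = demand − MEC = 97.20 - 3.87Q.
Set SMB = MC: 97.20 - 3.87Q = 13.57 + 2.62Q → Q* = 12.8860.

Q* = 12.89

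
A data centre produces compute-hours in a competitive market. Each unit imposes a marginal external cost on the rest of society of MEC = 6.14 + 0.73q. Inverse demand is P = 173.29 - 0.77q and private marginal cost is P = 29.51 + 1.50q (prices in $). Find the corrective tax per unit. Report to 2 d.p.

tax = $39.63 per unit

Social marginal cost = private MC + MEC = 35.65 + 2.23q.
Set SMC = demand: 35.65 + 2.23q = 173.29 - 0.77q → q* = 45.8800.
The Pigouvian tax equals MEC at q*: 6.14 + 0.73×45.8800 = 39.6324.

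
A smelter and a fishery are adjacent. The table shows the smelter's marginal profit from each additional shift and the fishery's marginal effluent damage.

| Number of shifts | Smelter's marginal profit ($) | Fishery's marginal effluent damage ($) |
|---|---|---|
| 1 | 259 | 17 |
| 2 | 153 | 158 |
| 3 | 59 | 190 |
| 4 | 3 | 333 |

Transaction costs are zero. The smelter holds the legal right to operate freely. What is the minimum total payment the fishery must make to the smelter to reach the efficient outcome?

$215

Left alone the smelter would choose level 4 (marginal profit stays positive).
Efficient level: k* = 1 (marginal profit ≥ marginal effluent damage through 1).
The fishery must at least cover the smelter's forgone profit from cutting 4→1: 153 + 59 + 3 = 215.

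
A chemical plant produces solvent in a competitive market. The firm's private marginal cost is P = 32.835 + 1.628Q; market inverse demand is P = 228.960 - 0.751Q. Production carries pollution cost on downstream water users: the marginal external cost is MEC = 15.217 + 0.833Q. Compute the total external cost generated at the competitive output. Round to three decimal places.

Market equilibrium (private): 32.835 + 1.628Q = 228.960 - 0.751Q → Q_m = 82.4401.
Total external cost = ∫₀^{Q_m} (15.217 + 0.833Q) dQ = 15.217×82.4401 + ½×0.833×82.4401² = 4085.1791.

4085.179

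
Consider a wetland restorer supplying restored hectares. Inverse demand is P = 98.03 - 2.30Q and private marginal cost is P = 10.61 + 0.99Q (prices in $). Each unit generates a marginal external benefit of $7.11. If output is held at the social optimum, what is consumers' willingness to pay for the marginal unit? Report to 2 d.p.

P = $31.95

Social marginal cost = private MC − MEB = 3.50 + 0.99Q.
Set SMC = demand: 3.50 + 0.99Q = 98.03 - 2.30Q → Q* = 28.7325.
Consumer price on the demand curve at Q*: 98.03 − 2.30×28.7325 = 31.9453.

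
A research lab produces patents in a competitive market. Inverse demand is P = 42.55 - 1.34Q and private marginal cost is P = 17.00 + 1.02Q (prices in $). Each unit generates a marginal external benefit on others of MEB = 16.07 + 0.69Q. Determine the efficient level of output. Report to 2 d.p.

Q* = 24.92

Social marginal cost = private MC − MEB = 0.93 + 0.33Q.
Set SMC = demand: 0.93 + 0.33Q = 42.55 - 1.34Q → Q* = 24.9222.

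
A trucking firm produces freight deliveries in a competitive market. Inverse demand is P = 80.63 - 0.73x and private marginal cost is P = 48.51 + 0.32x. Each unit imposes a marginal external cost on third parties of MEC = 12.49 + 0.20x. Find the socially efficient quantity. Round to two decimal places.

Social marginal cost = private MC + MEC = 61.00 + 0.52x.
Set SMC = demand: 61.00 + 0.52x = 80.63 - 0.73x → x* = 15.7040.

x* = 15.70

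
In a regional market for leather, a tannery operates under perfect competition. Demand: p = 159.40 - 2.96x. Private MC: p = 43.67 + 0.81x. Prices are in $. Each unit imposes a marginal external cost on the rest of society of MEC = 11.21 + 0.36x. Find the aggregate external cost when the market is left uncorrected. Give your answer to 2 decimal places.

Market equilibrium (private): 43.67 + 0.81x = 159.40 - 2.96x → x_m = 30.6976.
Total external cost = ∫₀^{x_m} (11.21 + 0.36x) dx = 11.21×30.6976 + ½×0.36×30.6976² = 513.7418.

$513.74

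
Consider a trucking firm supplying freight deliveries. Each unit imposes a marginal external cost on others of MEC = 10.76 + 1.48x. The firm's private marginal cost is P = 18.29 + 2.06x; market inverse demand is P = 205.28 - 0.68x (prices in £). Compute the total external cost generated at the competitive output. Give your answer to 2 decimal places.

Market equilibrium (private): 18.29 + 2.06x = 205.28 - 0.68x → x_m = 68.2445.
Total external cost = ∫₀^{x_m} (10.76 + 1.48x) dx = 10.76×68.2445 + ½×1.48×68.2445² = 4180.7215.

£4180.72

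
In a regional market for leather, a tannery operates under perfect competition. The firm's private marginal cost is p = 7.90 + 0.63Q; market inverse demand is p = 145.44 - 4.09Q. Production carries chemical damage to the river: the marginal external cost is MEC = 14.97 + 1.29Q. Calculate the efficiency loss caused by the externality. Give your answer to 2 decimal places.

DWL = 229.83

Market equilibrium (private): 7.90 + 0.63Q = 145.44 - 4.09Q → Q_m = 29.1398.
Social marginal cost = private MC + MEC = 22.87 + 1.92Q.
Set SMC = demand: 22.87 + 1.92Q = 145.44 - 4.09Q → Q* = 20.3943.
Between Q* and Q_m the wedge SMC − demand runs linearly from 0 to MEC(Q_m), so the loss is a triangle.
DWL = ½ × 8.7455 × 52.5604 = 229.8335.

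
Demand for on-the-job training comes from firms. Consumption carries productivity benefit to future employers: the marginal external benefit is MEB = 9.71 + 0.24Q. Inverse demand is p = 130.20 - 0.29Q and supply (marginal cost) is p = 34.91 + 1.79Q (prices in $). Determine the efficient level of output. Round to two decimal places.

Q* = 57.07

Social marginal benefit = demand + MEB = 139.91 - 0.05Q.
Set SMB = MC: 139.91 - 0.05Q = 34.91 + 1.79Q → Q* = 57.0652.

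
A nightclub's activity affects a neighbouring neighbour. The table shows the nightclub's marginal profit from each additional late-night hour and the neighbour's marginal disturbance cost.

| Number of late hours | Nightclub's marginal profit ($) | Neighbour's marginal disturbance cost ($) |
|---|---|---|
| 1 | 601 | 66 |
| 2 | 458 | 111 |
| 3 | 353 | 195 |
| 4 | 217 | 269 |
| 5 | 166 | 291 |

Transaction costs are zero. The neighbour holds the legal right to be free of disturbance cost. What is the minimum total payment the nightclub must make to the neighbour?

Efficient level: marginal profit ≥ marginal disturbance cost through level 3, so k* = 3.
With the neighbour holding the right, the nightclub must at least compensate total damage at k*: 66 + 111 + 195 = 372.

$372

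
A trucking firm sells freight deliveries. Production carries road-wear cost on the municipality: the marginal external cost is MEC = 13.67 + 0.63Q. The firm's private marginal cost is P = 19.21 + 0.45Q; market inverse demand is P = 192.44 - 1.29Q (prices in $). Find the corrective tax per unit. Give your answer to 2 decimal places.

Social marginal cost = private MC + MEC = 32.88 + 1.08Q.
Set SMC = demand: 32.88 + 1.08Q = 192.44 - 1.29Q → Q* = 67.3249.
The Pigouvian tax equals MEC at Q*: 13.67 + 0.63×67.3249 = 56.0847.

tax = $56.08 per unit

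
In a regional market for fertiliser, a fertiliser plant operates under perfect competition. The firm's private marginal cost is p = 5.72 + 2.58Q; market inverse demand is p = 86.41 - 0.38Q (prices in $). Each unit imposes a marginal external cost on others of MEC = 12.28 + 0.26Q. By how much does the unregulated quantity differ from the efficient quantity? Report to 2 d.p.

Market equilibrium (private): 5.72 + 2.58Q = 86.41 - 0.38Q → Q_m = 27.2601.
Social marginal cost = private MC + MEC = 18.00 + 2.84Q.
Set SMC = demand: 18.00 + 2.84Q = 86.41 - 0.38Q → Q* = 21.2453.
Gap = |27.2601 − 21.2453| = 6.0148.

6.01 units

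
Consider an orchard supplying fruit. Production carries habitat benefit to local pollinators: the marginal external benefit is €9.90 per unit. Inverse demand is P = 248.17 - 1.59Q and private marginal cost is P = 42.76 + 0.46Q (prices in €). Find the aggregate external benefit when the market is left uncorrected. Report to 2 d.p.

Market equilibrium (private): 42.76 + 0.46Q = 248.17 - 1.59Q → Q_m = 100.2000.
Total external benefit = MEB × Q_m = 9.90 × 100.2000 = 991.9800.

€991.98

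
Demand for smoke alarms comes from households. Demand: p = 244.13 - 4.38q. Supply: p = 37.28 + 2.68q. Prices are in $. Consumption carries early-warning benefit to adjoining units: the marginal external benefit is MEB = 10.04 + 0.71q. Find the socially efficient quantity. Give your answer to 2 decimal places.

Social marginal benefit = demand + MEB = 254.17 - 3.67q.
Set SMB = MC: 254.17 - 3.67q = 37.28 + 2.68q → q* = 34.1559.

q* = 34.16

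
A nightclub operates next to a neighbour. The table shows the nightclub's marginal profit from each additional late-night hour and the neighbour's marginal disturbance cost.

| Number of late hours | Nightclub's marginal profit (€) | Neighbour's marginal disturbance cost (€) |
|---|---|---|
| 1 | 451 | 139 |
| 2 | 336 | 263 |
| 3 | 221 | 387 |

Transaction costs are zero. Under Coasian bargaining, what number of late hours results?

Bargaining reaches the level where marginal profit last exceeds marginal disturbance cost.
That holds through level 2 (336 ≥ 263) but not at 3 (221 < 387).

2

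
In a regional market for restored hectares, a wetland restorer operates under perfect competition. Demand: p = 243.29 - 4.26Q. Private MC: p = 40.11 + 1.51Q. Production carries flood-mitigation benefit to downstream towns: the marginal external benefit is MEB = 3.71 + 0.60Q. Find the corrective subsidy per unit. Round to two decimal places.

subsidy = 27.72 per unit

Social marginal cost = private MC − MEB = 36.40 + 0.91Q.
Set SMC = demand: 36.40 + 0.91Q = 243.29 - 4.26Q → Q* = 40.0174.
The Pigouvian subsidy equals MEB at Q*: 3.71 + 0.60×40.0174 = 27.7204.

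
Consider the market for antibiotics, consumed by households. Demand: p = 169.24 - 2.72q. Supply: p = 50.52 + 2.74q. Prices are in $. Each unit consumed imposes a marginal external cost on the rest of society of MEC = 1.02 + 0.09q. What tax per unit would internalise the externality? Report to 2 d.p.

Social marginal benefit = demand − MEC = 168.22 - 2.81q.
Set SMB = MC: 168.22 - 2.81q = 50.52 + 2.74q → q* = 21.2072.
The Pigouvian tax equals MEC at q*: 1.02 + 0.09×21.2072 = 2.9286.

tax = $2.93 per unit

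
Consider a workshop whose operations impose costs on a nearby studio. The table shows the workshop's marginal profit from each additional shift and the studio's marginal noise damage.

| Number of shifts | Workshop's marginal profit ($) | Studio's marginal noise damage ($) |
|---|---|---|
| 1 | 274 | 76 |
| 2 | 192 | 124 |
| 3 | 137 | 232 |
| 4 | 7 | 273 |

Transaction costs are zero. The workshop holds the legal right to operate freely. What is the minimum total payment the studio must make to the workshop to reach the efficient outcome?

Left alone the workshop would choose level 4 (marginal profit stays positive).
Efficient level: k* = 2 (marginal profit ≥ marginal noise damage through 2).
The studio must at least cover the workshop's forgone profit from cutting 4→2: 137 + 7 = 144.

$144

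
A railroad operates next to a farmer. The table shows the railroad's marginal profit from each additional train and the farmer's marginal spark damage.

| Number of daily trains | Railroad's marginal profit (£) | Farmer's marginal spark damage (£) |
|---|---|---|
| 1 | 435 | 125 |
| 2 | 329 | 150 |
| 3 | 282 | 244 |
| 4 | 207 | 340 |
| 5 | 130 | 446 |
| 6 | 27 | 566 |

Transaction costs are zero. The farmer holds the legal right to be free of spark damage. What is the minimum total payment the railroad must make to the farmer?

£519

Efficient level: marginal profit ≥ marginal spark damage through level 3, so k* = 3.
With the farmer holding the right, the railroad must at least compensate total damage at k*: 125 + 150 + 244 = 519.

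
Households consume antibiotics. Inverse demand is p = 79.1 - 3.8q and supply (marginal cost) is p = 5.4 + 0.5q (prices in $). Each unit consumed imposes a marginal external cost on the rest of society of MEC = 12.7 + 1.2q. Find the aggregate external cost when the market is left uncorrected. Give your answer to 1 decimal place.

Market equilibrium (private): 5.4 + 0.5q = 79.1 - 3.8q → q_m = 17.1395.
Total external cost = ∫₀^{q_m} (12.7 + 1.2q) dq = 12.7×17.1395 + ½×1.2×17.1395² = 393.9291.

$393.9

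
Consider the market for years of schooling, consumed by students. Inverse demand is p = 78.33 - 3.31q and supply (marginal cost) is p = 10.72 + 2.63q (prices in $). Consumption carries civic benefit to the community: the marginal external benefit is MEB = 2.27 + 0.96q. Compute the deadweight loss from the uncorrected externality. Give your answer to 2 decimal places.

Market equilibrium (private): 10.72 + 2.63q = 78.33 - 3.31q → q_m = 11.3822.
Social marginal benefit = demand + MEB = 80.60 - 2.35q.
Set SMB = MC: 80.60 - 2.35q = 10.72 + 2.63q → q* = 14.0321.
The welfare-loss triangle has base |q_m − q*| and height MEB(q_m) (the vertical gap between SMB and MC is zero at q* and MEB at q_m).
DWL = ½ × 2.6499 × 13.1969 = 17.4852.

DWL = $17.49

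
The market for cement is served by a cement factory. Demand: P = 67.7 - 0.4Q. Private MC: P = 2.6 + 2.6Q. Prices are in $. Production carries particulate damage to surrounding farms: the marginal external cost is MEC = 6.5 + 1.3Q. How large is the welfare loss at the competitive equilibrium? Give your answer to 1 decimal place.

Market equilibrium (private): 2.6 + 2.6Q = 67.7 - 0.4Q → Q_m = 21.7000.
Social marginal cost = private MC + MEC = 9.1 + 3.9Q.
Set SMC = demand: 9.1 + 3.9Q = 67.7 - 0.4Q → Q* = 13.6279.
Between Q* and Q_m the wedge SMC − demand runs linearly from 0 to MEC(Q_m), so the loss is a triangle.
DWL = ½ × 8.0721 × 34.7100 = 140.0913.

DWL = $140.1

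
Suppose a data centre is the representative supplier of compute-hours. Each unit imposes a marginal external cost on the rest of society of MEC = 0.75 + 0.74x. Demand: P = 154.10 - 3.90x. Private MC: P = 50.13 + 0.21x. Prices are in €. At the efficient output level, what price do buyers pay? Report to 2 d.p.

P = €71.10

Social marginal cost = private MC + MEC = 50.88 + 0.95x.
Set SMC = demand: 50.88 + 0.95x = 154.10 - 3.90x → x* = 21.2825.
Consumer price on the demand curve at x*: 154.10 − 3.90×21.2825 = 71.0983.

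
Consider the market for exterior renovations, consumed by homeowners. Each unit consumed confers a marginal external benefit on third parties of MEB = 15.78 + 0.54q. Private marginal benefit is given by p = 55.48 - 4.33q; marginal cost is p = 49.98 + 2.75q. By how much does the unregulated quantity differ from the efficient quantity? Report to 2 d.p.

Market equilibrium (private): 49.98 + 2.75q = 55.48 - 4.33q → q_m = 0.7768.
Social marginal benefit = demand + MEB = 71.26 - 3.79q.
Set SMB = MC: 71.26 - 3.79q = 49.98 + 2.75q → q* = 3.2538.
Gap = |0.7768 − 3.2538| = 2.4770.

2.48 units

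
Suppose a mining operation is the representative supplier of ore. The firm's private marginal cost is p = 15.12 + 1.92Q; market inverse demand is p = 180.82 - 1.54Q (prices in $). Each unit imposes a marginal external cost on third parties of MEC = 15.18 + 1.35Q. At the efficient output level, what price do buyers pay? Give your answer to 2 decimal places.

P = $132.63

Social marginal cost = private MC + MEC = 30.30 + 3.27Q.
Set SMC = demand: 30.30 + 3.27Q = 180.82 - 1.54Q → Q* = 31.2931.
Consumer price on the demand curve at Q*: 180.82 − 1.54×31.2931 = 132.6286.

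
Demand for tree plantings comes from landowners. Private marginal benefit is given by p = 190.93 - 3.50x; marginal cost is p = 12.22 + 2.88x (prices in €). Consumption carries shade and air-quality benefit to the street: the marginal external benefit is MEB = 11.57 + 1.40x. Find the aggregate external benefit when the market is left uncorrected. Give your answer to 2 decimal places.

Market equilibrium (private): 12.22 + 2.88x = 190.93 - 3.50x → x_m = 28.0110.
Total external benefit = ∫₀^{x_m} (11.57 + 1.40x) dx = 11.57×28.0110 + ½×1.40×28.0110² = 873.3186.

€873.32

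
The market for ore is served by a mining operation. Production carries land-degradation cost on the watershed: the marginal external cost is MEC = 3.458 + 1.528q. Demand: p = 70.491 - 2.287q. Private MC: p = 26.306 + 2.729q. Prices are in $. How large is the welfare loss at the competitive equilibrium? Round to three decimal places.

Market equilibrium (private): 26.306 + 2.729q = 70.491 - 2.287q → q_m = 8.8088.
Social marginal cost = private MC + MEC = 29.764 + 4.257q.
Set SMC = demand: 29.764 + 4.257q = 70.491 - 2.287q → q* = 6.2236.
Height of the DWL triangle at q_m is SMC(q_m) − demand(q_m) = MEC(q_m) = 16.9179.
DWL = ½ × 2.5852 × 16.9179 = 21.8681.

DWL = $21.868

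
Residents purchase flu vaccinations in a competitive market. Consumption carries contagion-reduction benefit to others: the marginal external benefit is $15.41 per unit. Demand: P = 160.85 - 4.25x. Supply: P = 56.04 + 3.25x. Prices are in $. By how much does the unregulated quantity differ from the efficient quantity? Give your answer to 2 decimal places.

2.05 units

Market equilibrium (private): 56.04 + 3.25x = 160.85 - 4.25x → x_m = 13.9747.
Social marginal benefit = demand + MEB = 176.26 - 4.25x.
Set SMB = MC: 176.26 - 4.25x = 56.04 + 3.25x → x* = 16.0293.
Gap = |13.9747 − 16.0293| = 2.0546.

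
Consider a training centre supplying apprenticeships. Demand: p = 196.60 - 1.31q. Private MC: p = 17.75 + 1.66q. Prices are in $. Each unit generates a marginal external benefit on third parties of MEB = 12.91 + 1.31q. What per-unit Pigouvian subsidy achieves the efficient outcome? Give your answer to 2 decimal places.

Social marginal cost = private MC − MEB = 4.84 + 0.35q.
Set SMC = demand: 4.84 + 0.35q = 196.60 - 1.31q → q* = 115.5181.
The Pigouvian subsidy equals MEB at q*: 12.91 + 1.31×115.5181 = 164.2387.

subsidy = $164.24 per unit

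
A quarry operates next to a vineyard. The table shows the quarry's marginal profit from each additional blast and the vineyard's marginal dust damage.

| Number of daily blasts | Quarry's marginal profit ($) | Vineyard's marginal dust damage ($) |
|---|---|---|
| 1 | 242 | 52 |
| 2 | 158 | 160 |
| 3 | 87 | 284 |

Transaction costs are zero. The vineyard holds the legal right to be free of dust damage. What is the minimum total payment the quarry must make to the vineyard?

Efficient level: marginal profit ≥ marginal dust damage through level 1, so k* = 1.
With the vineyard holding the right, the quarry must at least compensate total damage at k*: 52 = 52.

$52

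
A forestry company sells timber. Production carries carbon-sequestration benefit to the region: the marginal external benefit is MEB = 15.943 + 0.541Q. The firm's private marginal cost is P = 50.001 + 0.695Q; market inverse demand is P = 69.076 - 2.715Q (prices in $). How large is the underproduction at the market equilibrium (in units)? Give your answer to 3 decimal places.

Market equilibrium (private): 50.001 + 0.695Q = 69.076 - 2.715Q → Q_m = 5.5938.
Social marginal cost = private MC − MEB = 34.058 + 0.154Q.
Set SMC = demand: 34.058 + 0.154Q = 69.076 - 2.715Q → Q* = 12.2056.
Gap = |5.5938 − 12.2056| = 6.6118.

6.612 units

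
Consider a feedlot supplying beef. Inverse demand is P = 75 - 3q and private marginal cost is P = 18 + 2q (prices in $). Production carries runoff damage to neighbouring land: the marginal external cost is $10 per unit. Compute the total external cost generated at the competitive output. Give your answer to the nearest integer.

Market equilibrium (private): 18 + 2q = 75 - 3q → q_m = 11.4000.
Total external cost = MEC × q_m = 10 × 11.4000 = 114.0000.

$114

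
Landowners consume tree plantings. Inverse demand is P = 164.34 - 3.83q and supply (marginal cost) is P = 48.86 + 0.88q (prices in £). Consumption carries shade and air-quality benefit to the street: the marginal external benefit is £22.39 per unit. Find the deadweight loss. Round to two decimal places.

Market equilibrium (private): 48.86 + 0.88q = 164.34 - 3.83q → q_m = 24.5180.
Social marginal benefit = demand + MEB = 186.73 - 3.83q.
Set SMB = MC: 186.73 - 3.83q = 48.86 + 0.88q → q* = 29.2718.
The welfare-loss triangle has base |q_m − q*| and height MEB(q_m) (the vertical gap between SMB and MC is zero at q* and MEB at q_m).
DWL = ½ × 4.7538 × 22.3900 = 53.2188.

DWL = £53.22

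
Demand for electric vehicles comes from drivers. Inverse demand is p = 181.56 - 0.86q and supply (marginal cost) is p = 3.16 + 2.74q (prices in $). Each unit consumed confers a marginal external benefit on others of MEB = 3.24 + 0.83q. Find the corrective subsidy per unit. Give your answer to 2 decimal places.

subsidy = $57.67 per unit

Social marginal benefit = demand + MEB = 184.80 - 0.03q.
Set SMB = MC: 184.80 - 0.03q = 3.16 + 2.74q → q* = 65.5740.
The Pigouvian subsidy equals MEB at q*: 3.24 + 0.83×65.5740 = 57.6664.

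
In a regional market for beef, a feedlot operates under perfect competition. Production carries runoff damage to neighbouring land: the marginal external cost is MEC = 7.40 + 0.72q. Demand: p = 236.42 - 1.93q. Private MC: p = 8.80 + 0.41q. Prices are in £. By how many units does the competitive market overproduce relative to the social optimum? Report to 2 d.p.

Market equilibrium (private): 8.80 + 0.41q = 236.42 - 1.93q → q_m = 97.2735.
Social marginal cost = private MC + MEC = 16.20 + 1.13q.
Set SMC = demand: 16.20 + 1.13q = 236.42 - 1.93q → q* = 71.9673.
Gap = |97.2735 − 71.9673| = 25.3062.

25.31 units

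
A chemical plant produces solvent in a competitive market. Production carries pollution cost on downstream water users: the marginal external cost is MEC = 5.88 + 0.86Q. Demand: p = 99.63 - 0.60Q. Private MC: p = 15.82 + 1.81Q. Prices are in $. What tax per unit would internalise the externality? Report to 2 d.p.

tax = $26.38 per unit

Social marginal cost = private MC + MEC = 21.70 + 2.67Q.
Set SMC = demand: 21.70 + 2.67Q = 99.63 - 0.60Q → Q* = 23.8318.
The Pigouvian tax equals MEC at Q*: 5.88 + 0.86×23.8318 = 26.3753.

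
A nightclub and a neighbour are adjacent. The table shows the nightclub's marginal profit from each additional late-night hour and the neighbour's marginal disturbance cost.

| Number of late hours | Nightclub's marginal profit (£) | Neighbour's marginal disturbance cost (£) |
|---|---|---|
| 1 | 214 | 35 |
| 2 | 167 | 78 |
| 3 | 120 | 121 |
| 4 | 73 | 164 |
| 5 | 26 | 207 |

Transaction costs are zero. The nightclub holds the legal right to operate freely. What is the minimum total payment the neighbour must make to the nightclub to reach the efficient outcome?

£219

Left alone the nightclub would choose level 5 (marginal profit stays positive).
Efficient level: k* = 2 (marginal profit ≥ marginal disturbance cost through 2).
The neighbour must at least cover the nightclub's forgone profit from cutting 5→2: 120 + 73 + 26 = 219.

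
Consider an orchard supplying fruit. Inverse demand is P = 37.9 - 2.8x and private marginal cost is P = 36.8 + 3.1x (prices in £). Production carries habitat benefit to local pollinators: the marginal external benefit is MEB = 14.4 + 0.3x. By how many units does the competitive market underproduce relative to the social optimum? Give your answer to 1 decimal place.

Market equilibrium (private): 36.8 + 3.1x = 37.9 - 2.8x → x_m = 0.1864.
Social marginal cost = private MC − MEB = 22.4 + 2.8x.
Set SMC = demand: 22.4 + 2.8x = 37.9 - 2.8x → x* = 2.7679.
Gap = |0.1864 − 2.7679| = 2.5815.

2.6 units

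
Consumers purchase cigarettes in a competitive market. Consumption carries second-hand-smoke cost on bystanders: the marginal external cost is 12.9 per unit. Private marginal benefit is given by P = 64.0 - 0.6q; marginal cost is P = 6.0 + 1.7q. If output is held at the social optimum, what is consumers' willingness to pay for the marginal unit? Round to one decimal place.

Social marginal benefit = demand − MEC = 51.1 - 0.6q.
Set SMB = MC: 51.1 - 0.6q = 6.0 + 1.7q → q* = 19.6087.
Consumer price on the demand curve at q*: 64.0 − 0.6×19.6087 = 52.2348.

P = 52.2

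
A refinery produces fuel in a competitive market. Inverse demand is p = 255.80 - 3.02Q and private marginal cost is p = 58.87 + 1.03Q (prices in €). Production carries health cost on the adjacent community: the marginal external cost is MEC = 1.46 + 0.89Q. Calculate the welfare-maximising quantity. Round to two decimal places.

Social marginal cost = private MC + MEC = 60.33 + 1.92Q.
Set SMC = demand: 60.33 + 1.92Q = 255.80 - 3.02Q → Q* = 39.5688.

Q* = 39.57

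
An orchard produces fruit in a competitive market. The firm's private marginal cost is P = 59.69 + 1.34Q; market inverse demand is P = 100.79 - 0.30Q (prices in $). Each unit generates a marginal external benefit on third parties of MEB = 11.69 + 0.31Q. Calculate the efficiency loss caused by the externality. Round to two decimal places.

DWL = $142.35

Market equilibrium (private): 59.69 + 1.34Q = 100.79 - 0.30Q → Q_m = 25.0610.
Social marginal cost = private MC − MEB = 48.00 + 1.03Q.
Set SMC = demand: 48.00 + 1.03Q = 100.79 - 0.30Q → Q* = 39.6917.
The loss is the area between SMC and demand from Q* to Q_m; with linear curves that's a triangle of height MEB(Q_m).
DWL = ½ × 14.6307 × 19.4589 = 142.3487.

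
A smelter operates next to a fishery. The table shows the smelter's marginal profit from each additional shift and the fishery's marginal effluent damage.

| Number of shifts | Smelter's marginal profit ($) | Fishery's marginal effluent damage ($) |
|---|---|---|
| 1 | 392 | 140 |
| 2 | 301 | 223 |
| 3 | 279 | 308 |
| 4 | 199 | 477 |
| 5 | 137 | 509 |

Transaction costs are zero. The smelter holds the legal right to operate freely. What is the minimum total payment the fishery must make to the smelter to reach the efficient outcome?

Left alone the smelter would choose level 5 (marginal profit stays positive).
Efficient level: k* = 2 (marginal profit ≥ marginal effluent damage through 2).
The fishery must at least cover the smelter's forgone profit from cutting 5→2: 279 + 199 + 137 = 615.

$615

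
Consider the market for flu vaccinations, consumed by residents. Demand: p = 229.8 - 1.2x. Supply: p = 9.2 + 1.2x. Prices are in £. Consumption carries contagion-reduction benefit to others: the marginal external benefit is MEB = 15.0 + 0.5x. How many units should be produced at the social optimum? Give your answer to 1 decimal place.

Social marginal benefit = demand + MEB = 244.8 - 0.7x.
Set SMB = MC: 244.8 - 0.7x = 9.2 + 1.2x → x* = 124.0000.

x* = 124.0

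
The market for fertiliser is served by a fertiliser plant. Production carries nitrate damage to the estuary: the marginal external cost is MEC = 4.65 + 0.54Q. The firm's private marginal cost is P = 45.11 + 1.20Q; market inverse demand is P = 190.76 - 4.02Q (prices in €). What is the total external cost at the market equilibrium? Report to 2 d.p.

€339.95

Market equilibrium (private): 45.11 + 1.20Q = 190.76 - 4.02Q → Q_m = 27.9023.
Total external cost = ∫₀^{Q_m} (4.65 + 0.54Q) dQ = 4.65×27.9023 + ½×0.54×27.9023² = 339.9510.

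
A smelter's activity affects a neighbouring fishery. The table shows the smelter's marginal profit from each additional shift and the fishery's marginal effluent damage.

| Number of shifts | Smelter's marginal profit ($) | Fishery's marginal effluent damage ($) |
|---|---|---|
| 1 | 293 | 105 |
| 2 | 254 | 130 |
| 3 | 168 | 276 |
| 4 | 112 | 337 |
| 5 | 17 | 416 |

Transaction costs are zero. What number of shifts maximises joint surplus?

2

Bargaining reaches the level where marginal profit last exceeds marginal effluent damage.
That holds through level 2 (254 ≥ 130) but not at 3 (168 < 276).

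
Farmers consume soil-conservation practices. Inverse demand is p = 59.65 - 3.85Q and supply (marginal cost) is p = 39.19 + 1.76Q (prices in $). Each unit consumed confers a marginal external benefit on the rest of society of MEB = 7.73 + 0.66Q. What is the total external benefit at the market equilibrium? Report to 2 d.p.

$32.58

Market equilibrium (private): 39.19 + 1.76Q = 59.65 - 3.85Q → Q_m = 3.6471.
Total external benefit = ∫₀^{Q_m} (7.73 + 0.66Q) dQ = 7.73×3.6471 + ½×0.66×3.6471² = 32.5815.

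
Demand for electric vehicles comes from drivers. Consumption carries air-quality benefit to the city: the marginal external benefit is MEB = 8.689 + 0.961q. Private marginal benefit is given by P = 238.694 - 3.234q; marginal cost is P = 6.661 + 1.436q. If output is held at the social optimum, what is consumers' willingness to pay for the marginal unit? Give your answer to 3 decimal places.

Social marginal benefit = demand + MEB = 247.383 - 2.273q.
Set SMB = MC: 247.383 - 2.273q = 6.661 + 1.436q → q* = 64.9021.
Consumer price on the demand curve at q*: 238.694 − 3.234×64.9021 = 28.8006.

P = 28.801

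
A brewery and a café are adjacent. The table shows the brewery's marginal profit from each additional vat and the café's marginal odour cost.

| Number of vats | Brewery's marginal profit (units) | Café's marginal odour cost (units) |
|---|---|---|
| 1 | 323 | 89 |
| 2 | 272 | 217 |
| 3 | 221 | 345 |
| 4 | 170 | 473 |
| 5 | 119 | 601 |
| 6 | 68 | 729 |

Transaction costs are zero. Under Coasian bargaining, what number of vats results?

Bargaining reaches the level where marginal profit last exceeds marginal odour cost.
That holds through level 2 (272 ≥ 217) but not at 3 (221 < 345).

2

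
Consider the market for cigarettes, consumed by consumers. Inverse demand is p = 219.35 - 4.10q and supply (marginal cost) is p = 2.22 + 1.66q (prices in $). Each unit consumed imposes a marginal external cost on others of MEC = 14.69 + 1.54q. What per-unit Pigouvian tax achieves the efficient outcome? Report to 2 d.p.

tax = $57.40 per unit

Social marginal benefit = demand − MEC = 204.66 - 5.64q.
Set SMB = MC: 204.66 - 5.64q = 2.22 + 1.66q → q* = 27.7315.
The Pigouvian tax equals MEC at q*: 14.69 + 1.54×27.7315 = 57.3965.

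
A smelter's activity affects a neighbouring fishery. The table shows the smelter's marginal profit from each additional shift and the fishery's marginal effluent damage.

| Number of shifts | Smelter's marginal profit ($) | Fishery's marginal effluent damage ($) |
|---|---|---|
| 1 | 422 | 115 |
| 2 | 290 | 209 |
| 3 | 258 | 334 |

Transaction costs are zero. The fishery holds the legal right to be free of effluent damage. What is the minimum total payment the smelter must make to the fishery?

Efficient level: marginal profit ≥ marginal effluent damage through level 2, so k* = 2.
With the fishery holding the right, the smelter must at least compensate total damage at k*: 115 + 209 = 324.

$324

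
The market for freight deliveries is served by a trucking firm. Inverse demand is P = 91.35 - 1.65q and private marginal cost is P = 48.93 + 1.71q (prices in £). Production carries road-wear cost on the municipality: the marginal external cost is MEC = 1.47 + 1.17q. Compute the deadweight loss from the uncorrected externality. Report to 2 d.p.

Market equilibrium (private): 48.93 + 1.71q = 91.35 - 1.65q → q_m = 12.6250.
Social marginal cost = private MC + MEC = 50.40 + 2.88q.
Set SMC = demand: 50.40 + 2.88q = 91.35 - 1.65q → q* = 9.0397.
Between q* and q_m the wedge SMC − demand runs linearly from 0 to MEC(q_m), so the loss is a triangle.
DWL = ½ × 3.5853 × 16.2413 = 29.1150.

DWL = £29.11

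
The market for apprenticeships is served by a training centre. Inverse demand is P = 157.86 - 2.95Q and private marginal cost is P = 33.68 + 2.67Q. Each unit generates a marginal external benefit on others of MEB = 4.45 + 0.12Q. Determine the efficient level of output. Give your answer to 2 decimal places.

Q* = 23.39

Social marginal cost = private MC − MEB = 29.23 + 2.55Q.
Set SMC = demand: 29.23 + 2.55Q = 157.86 - 2.95Q → Q* = 23.3873.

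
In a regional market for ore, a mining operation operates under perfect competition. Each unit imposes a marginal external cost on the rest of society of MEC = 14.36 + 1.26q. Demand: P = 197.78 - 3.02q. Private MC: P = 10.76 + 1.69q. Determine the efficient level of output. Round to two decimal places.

Social marginal cost = private MC + MEC = 25.12 + 2.95q.
Set SMC = demand: 25.12 + 2.95q = 197.78 - 3.02q → q* = 28.9213.

q* = 28.92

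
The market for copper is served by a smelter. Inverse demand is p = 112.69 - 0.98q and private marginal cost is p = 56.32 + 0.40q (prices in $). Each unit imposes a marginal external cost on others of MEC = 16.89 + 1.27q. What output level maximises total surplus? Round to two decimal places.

Social marginal cost = private MC + MEC = 73.21 + 1.67q.
Set SMC = demand: 73.21 + 1.67q = 112.69 - 0.98q → q* = 14.8981.

q* = 14.90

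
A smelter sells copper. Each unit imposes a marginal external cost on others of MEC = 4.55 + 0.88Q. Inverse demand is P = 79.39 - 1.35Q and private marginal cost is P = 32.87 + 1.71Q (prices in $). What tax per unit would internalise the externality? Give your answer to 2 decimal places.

Social marginal cost = private MC + MEC = 37.42 + 2.59Q.
Set SMC = demand: 37.42 + 2.59Q = 79.39 - 1.35Q → Q* = 10.6523.
The Pigouvian tax equals MEC at Q*: 4.55 + 0.88×10.6523 = 13.9240.

tax = $13.92 per unit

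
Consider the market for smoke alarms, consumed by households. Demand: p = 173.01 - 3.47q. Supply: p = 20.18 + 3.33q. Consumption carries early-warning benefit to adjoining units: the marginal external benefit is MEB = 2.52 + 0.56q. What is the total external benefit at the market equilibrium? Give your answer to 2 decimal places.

Market equilibrium (private): 20.18 + 3.33q = 173.01 - 3.47q → q_m = 22.4750.
Total external benefit = ∫₀^{q_m} (2.52 + 0.56q) dq = 2.52×22.4750 + ½×0.56×22.4750² = 198.0722.

198.07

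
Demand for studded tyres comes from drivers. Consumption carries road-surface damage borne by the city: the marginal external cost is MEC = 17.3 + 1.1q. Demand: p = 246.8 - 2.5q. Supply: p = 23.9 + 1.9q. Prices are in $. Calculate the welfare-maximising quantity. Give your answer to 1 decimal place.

q* = 37.4

Social marginal benefit = demand − MEC = 229.5 - 3.6q.
Set SMB = MC: 229.5 - 3.6q = 23.9 + 1.9q → q* = 37.3818.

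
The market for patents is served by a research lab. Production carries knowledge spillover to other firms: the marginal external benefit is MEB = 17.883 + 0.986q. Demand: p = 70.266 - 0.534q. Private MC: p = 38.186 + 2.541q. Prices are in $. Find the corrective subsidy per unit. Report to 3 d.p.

Social marginal cost = private MC − MEB = 20.303 + 1.555q.
Set SMC = demand: 20.303 + 1.555q = 70.266 - 0.534q → q* = 23.9172.
The Pigouvian subsidy equals MEB at q*: 17.883 + 0.986×23.9172 = 41.4654.

subsidy = $41.465 per unit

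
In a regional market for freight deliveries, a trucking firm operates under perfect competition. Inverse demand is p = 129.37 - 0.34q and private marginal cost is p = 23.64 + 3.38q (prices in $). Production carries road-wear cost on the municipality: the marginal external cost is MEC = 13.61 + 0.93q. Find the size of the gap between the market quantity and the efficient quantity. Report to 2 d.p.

Market equilibrium (private): 23.64 + 3.38q = 129.37 - 0.34q → q_m = 28.4220.
Social marginal cost = private MC + MEC = 37.25 + 4.31q.
Set SMC = demand: 37.25 + 4.31q = 129.37 - 0.34q → q* = 19.8108.
Gap = |28.4220 − 19.8108| = 8.6112.

8.61 units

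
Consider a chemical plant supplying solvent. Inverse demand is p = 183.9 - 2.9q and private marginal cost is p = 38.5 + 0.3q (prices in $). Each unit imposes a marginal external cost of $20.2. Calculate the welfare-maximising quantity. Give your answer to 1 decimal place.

Social marginal cost = private MC + MEC = 58.7 + 0.3q.
Set SMC = demand: 58.7 + 0.3q = 183.9 - 2.9q → q* = 39.1250.

q* = 39.1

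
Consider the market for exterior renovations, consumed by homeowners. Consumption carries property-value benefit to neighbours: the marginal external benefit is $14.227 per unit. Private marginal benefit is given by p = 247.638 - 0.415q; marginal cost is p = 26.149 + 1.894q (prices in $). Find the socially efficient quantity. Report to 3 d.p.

Social marginal benefit = demand + MEB = 261.865 - 0.415q.
Set SMB = MC: 261.865 - 0.415q = 26.149 + 1.894q → q* = 102.0858.

q* = 102.086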